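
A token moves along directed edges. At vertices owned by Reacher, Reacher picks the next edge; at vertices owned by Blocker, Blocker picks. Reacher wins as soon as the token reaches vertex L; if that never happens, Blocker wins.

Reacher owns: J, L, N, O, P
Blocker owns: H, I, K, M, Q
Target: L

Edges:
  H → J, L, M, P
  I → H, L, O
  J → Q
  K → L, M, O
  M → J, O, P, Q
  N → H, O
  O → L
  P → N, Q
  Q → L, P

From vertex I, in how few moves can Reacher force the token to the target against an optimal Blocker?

8

A0 = {L}
A1: add {O} — O (Reacher) has O→L.
A2: add {N} — N (Reacher) has N→O.
A3: add {P} — P (Reacher) has P→N.
A4: add {Q} — Q (Blocker): all of {L, P} already in.
A5: add {J} — J (Reacher) has J→Q.
A6: add {M} — M (Blocker): all of {J, O, P, Q} already in.
A7: add {H, K} — H (Blocker): all of {J, L, M, P} already in; K (Blocker): all of {L, M, O} already in.
A8: add {I} — I (Blocker): all of {H, L, O} already in.
A8 = all vertices. Fixed point.
I enters the attractor at level 8, so Reacher can force the target in 8 moves from there.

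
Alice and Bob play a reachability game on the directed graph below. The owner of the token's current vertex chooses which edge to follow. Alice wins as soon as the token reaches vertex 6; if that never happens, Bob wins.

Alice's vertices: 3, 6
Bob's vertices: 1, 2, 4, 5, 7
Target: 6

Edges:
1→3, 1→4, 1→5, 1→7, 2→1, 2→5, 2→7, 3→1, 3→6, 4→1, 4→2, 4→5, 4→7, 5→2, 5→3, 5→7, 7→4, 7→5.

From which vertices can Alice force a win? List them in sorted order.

A0 = {6}
A1: add {3} — 3 (Alice) has 3→6.
A2 = A1; e.g. 1 (Bob) can still go to 4. Fixed point.
Alice's winning region = {3, 6}.

3, 6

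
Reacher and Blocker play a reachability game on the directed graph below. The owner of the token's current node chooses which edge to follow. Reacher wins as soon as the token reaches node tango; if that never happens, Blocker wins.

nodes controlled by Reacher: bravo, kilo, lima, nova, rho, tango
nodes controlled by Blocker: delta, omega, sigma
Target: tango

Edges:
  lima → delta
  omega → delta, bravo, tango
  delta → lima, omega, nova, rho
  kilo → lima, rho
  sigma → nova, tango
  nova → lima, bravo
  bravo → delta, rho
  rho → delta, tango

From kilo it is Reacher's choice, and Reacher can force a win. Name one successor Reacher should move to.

A0 = {tango}
A1: add {rho} — rho (Reacher) has rho→tango.
A2: add {bravo, kilo} — kilo (Reacher) has kilo→rho; bravo (Reacher) has bravo→rho.
A3: add {nova} — nova (Reacher) has nova→bravo.
A4: add {sigma} — sigma (Blocker): all of {nova, tango} already in.
A5 = A4; e.g. lima (Reacher) has no edge into A4. Fixed point.
From kilo, successor rho is in the attractor (rank 1); the other successor lima is not.

rho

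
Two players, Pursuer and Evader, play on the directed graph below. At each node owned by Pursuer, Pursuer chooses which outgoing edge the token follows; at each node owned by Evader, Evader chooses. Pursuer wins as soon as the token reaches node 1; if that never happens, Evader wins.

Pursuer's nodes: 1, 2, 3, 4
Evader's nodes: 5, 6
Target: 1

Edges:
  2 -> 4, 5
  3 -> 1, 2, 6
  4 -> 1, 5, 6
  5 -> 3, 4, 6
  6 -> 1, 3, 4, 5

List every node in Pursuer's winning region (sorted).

A0 = {1}
A1: add {3, 4} — 3 (Pursuer) has 3→1; 4 (Pursuer) has 4→1.
A2: add {2} — 2 (Pursuer) has 2→4.
A3 = A2; e.g. 5 (Evader) can still go to 6. Fixed point.
Pursuer's winning region = {1, 2, 3, 4}.

1, 2, 3, 4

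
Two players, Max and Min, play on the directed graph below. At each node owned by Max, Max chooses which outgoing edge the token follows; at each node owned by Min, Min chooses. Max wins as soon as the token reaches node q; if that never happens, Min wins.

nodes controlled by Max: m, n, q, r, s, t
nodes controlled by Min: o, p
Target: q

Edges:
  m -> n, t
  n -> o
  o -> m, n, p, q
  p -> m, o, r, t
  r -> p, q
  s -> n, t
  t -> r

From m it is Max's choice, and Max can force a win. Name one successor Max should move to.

t

A0 = {q}
A1: add {r} — r (Max) has r→q.
A2: add {t} — t (Max) has t→r.
A3: add {m, s} — m (Max) has m→t; s (Max) has s→t.
A4 = A3; e.g. n (Max) has no edge into A3. Fixed point.
From m, successor t is in the attractor (rank 2); the other successor n is not.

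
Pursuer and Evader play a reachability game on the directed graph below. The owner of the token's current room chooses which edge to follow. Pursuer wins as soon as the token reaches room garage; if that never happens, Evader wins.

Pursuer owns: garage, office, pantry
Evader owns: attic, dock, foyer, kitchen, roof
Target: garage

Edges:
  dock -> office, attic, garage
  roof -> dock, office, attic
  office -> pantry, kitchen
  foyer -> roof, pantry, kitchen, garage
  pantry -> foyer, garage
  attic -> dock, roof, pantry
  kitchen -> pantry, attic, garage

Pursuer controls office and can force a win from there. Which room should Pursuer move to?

A0 = {garage}
A1: add {pantry} — pantry (Pursuer) has pantry→garage.
A2: add {office} — office (Pursuer) has office→pantry.
A3 = A2; e.g. dock (Evader) can still go to attic. Fixed point.
From office, successor pantry is in the attractor (rank 1); the other successor kitchen is not.

pantry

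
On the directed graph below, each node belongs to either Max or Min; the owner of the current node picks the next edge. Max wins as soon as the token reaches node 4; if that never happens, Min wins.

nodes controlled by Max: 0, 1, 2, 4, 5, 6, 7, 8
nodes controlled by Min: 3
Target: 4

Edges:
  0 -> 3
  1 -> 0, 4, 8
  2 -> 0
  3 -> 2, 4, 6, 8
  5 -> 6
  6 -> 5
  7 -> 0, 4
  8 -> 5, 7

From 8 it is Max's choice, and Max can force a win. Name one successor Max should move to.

7

A0 = {4}
A1: add {1, 7} — 1 (Max) has 1→4; 7 (Max) has 7→4.
A2: add {8} — 8 (Max) has 8→7.
A3 = A2; e.g. 0 (Max) has no edge into A2. Fixed point.
From 8, successor 7 is in the attractor (rank 1); the other successor 5 is not.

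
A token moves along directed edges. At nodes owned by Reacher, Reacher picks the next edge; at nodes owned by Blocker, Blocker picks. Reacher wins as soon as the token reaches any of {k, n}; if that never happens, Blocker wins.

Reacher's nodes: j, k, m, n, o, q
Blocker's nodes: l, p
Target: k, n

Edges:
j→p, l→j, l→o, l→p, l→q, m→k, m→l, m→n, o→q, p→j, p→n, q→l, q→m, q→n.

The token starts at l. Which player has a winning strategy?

Blocker

A0 = {k, n}
A1: add {m, q} — m (Reacher) has m→k; q (Reacher) has q→n.
A2: add {o} — o (Reacher) has o→q.
A3 = A2; e.g. j (Reacher) has no edge into A2. Fixed point.
l never enters the attractor, so Blocker can avoid the target forever.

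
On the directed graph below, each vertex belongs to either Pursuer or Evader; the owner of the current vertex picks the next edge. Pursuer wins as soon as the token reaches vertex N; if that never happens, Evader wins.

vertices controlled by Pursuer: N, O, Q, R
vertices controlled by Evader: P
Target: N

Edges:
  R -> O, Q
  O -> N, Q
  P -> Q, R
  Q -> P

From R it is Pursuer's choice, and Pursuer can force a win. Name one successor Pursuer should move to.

A0 = {N}
A1: add {O} — O (Pursuer) has O→N.
A2: add {R} — R (Pursuer) has R→O.
A3 = A2; e.g. P (Evader) can still go to Q. Fixed point.
From R, successor O is in the attractor (rank 1); the other successor Q is not.

O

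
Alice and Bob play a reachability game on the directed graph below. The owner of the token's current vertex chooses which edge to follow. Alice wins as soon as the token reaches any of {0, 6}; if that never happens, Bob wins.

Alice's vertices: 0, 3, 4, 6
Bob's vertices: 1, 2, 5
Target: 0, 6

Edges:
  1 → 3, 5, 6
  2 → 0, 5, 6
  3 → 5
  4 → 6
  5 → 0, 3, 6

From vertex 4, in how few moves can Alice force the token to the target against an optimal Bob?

A0 = {0, 6}
A1: add {4} — 4 (Alice) has 4→6.
A2 = A1; e.g. 1 (Bob) can still go to 3. Fixed point.
4 enters the attractor at level 1, so Alice can force the target in 1 move from there.

1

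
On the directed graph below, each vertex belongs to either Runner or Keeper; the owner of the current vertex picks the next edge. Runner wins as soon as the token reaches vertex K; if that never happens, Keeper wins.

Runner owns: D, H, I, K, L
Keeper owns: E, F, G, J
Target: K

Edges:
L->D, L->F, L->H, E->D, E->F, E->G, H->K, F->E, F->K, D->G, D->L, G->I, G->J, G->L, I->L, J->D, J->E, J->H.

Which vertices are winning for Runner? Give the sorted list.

A0 = {K}
A1: add {H} — H (Runner) has H→K.
A2: add {L} — L (Runner) has L→H.
A3: add {D, I} — D (Runner) has D→L; I (Runner) has I→L.
A4 = A3; e.g. E (Keeper) can still go to F. Fixed point.
Runner's winning region = {D, H, I, K, L}.

D, H, I, K, L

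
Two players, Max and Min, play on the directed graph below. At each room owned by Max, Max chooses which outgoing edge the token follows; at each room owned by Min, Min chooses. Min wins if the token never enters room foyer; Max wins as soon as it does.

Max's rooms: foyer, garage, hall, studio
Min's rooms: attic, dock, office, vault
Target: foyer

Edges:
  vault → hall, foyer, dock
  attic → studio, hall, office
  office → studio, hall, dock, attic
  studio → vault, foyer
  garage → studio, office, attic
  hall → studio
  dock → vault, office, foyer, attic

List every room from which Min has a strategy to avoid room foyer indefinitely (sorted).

attic, dock, office, vault

A0 = {foyer}
A1: add {studio} — studio (Max) has studio→foyer.
A2: add {garage, hall} — hall (Max) has hall→studio; garage (Max) has garage→studio.
A3 = A2; e.g. vault (Min) can still go to dock. Fixed point.
Max's attractor = {foyer, garage, hall, studio}; Min avoids the target exactly from the complement.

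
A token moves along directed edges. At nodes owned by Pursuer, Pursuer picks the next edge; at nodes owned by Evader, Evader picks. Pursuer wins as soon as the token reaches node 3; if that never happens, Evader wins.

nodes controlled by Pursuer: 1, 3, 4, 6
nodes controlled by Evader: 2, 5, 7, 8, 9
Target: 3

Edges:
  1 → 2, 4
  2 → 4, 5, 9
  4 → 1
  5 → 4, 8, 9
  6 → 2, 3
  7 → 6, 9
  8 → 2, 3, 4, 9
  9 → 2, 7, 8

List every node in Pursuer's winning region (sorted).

A0 = {3}
A1: add {6} — 6 (Pursuer) has 6→3.
A2 = A1; e.g. 1 (Pursuer) has no edge into A1. Fixed point.
Pursuer's winning region = {3, 6}.

3, 6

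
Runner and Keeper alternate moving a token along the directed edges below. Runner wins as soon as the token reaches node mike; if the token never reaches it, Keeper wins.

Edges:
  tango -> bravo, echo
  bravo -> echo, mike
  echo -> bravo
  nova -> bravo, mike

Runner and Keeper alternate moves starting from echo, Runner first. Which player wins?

Track states (vertex, player-to-move).
A0 = {(mike,Runner), (mike,Keeper)}
A1: add {(bravo,Runner), (nova,Runner)}.
A2: add {(echo,Keeper), (nova,Keeper)}.
A3: add {(tango,Runner)}.
A4 = A3; e.g. (tango,Keeper) stays out. (echo,Runner) never enters ⇒ Keeper avoids the target.

Keeper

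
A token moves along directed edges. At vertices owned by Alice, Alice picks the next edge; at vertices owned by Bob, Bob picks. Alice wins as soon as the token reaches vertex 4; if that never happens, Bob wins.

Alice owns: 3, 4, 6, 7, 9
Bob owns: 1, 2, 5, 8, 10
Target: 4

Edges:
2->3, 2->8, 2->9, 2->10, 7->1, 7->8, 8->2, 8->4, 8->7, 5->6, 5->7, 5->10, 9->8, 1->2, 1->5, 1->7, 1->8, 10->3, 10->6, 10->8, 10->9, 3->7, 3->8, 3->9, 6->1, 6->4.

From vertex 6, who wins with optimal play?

Alice

A0 = {4}
A1: add {6} — 6 (Alice) has 6→4.
A2 = A1; e.g. 1 (Bob) can still go to 2. Fixed point.
6 ∈ A1, so Alice can force the target.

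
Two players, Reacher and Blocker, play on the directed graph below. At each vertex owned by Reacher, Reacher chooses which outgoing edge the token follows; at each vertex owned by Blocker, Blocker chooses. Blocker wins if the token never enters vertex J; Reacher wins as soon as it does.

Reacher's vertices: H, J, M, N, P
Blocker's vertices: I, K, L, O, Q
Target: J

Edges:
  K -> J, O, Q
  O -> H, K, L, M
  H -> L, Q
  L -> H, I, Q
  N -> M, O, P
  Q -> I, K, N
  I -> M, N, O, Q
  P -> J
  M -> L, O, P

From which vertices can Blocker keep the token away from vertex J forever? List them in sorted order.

H, I, K, L, O, Q

A0 = {J}
A1: add {P} — P (Reacher) has P→J.
A2: add {M, N} — M (Reacher) has M→P; N (Reacher) has N→P.
A3 = A2; e.g. H (Reacher) has no edge into A2. Fixed point.
Reacher's attractor = {J, M, N, P}; Blocker avoids the target exactly from the complement.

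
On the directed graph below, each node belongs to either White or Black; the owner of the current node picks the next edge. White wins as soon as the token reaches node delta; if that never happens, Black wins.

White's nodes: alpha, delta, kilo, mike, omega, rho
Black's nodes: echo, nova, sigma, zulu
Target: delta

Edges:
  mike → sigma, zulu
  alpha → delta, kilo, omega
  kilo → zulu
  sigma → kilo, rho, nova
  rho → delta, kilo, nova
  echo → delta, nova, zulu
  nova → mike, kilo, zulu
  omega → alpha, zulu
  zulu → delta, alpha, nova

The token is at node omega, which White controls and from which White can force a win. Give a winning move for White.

A0 = {delta}
A1: add {alpha, rho} — alpha (White) has alpha→delta; rho (White) has rho→delta.
A2: add {omega} — omega (White) has omega→alpha.
A3 = A2; e.g. mike (White) has no edge into A2. Fixed point.
From omega, successor alpha is in the attractor (rank 1); the other successor zulu is not.

alpha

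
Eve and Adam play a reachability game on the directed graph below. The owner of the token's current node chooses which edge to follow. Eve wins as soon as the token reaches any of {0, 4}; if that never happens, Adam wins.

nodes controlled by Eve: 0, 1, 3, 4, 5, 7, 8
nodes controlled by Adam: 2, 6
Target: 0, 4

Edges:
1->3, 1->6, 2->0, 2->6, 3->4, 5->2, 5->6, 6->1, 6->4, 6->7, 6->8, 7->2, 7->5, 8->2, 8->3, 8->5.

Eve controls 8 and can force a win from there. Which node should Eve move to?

3

A0 = {0, 4}
A1: add {3} — 3 (Eve) has 3→4.
A2: add {1, 8} — 1 (Eve) has 1→3; 8 (Eve) has 8→3.
A3 = A2; e.g. 2 (Adam) can still go to 6. Fixed point.
From 8, successor 3 is in the attractor (rank 1); the other successors 2, 5 are not.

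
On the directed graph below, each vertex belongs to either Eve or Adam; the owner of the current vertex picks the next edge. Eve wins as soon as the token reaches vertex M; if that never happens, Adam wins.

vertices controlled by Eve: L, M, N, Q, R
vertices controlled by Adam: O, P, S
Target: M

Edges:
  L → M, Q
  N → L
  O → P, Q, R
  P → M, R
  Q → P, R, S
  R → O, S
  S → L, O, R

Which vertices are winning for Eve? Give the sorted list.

L, M, N

A0 = {M}
A1: add {L} — L (Eve) has L→M.
A2: add {N} — N (Eve) has N→L.
A3 = A2; e.g. O (Adam) can still go to P. Fixed point.
Eve's winning region = {L, M, N}.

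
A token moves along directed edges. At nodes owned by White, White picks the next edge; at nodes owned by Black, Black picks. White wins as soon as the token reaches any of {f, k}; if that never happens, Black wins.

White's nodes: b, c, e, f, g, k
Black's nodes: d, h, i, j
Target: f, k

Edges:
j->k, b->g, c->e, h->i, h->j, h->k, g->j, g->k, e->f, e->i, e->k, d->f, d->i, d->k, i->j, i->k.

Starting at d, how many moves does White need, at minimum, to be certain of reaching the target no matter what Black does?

3

A0 = {f, k}
A1: add {e, g, j} — e (White) has e→f; g (White) has g→k; j (Black): all of {k} already in.
A2: add {b, c, i} — b (White) has b→g; c (White) has c→e; i (Black): all of {j, k} already in.
A3: add {d, h} — d (Black): all of {f, i, k} already in; h (Black): all of {i, j, k} already in.
A3 = all vertices. Fixed point.
d enters the attractor at level 3, so White can force the target in 3 moves from there.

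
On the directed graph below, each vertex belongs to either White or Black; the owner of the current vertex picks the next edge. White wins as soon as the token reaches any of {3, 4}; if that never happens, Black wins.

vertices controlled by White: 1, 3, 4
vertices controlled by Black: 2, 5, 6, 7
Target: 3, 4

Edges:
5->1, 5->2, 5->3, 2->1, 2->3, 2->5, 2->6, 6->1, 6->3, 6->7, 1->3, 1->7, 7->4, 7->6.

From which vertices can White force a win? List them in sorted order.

A0 = {3, 4}
A1: add {1} — 1 (White) has 1→3.
A2 = A1; e.g. 2 (Black) can still go to 5. Fixed point.
White's winning region = {1, 3, 4}.

1, 3, 4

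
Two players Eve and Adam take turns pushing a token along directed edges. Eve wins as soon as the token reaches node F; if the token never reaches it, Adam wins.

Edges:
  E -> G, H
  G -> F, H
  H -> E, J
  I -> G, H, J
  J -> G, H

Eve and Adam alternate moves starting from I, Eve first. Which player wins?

Track states (vertex, player-to-move).
A0 = {(F,Eve), (F,Adam)}
A1: add {(G,Eve)}.
A2 = A1; e.g. (E,Eve) stays out. (I,Eve) never enters ⇒ Adam avoids the target.

Adam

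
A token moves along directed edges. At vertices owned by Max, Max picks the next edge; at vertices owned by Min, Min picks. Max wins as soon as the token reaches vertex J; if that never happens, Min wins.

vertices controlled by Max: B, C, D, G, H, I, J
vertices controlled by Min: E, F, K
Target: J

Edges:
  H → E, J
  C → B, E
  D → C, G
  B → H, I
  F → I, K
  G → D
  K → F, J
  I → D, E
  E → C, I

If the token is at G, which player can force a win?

A0 = {J}
A1: add {H} — H (Max) has H→J.
A2: add {B} — B (Max) has B→H.
A3: add {C} — C (Max) has C→B.
A4: add {D} — D (Max) has D→C.
A5: add {G, I} — G (Max) has G→D; I (Max) has I→D.
G ∈ A5, so Max can force the target.

Max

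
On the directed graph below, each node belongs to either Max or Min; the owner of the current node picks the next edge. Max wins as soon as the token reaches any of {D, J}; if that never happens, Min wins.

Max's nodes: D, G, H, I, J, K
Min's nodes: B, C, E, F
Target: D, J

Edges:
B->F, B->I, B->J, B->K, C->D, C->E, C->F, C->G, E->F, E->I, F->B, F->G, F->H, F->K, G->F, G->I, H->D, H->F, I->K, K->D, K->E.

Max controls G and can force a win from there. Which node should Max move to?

A0 = {D, J}
A1: add {H, K} — H (Max) has H→D; K (Max) has K→D.
A2: add {I} — I (Max) has I→K.
A3: add {G} — G (Max) has G→I.
A4 = A3; e.g. B (Min) can still go to F. Fixed point.
From G, successor I is in the attractor (rank 2); the other successor F is not.

I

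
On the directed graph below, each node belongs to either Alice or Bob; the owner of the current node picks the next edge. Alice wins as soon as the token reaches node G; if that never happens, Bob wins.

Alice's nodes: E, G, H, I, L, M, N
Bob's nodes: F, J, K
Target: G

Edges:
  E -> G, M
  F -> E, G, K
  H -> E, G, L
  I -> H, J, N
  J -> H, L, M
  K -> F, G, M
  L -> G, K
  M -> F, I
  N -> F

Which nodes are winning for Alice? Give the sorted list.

A0 = {G}
A1: add {E, H, L} — E (Alice) has E→G; H (Alice) has H→G; L (Alice) has L→G.
A2: add {I} — I (Alice) has I→H.
A3: add {M} — M (Alice) has M→I.
A4: add {J} — J (Bob): all of {H, L, M} already in.
A5 = A4; e.g. F (Bob) can still go to K. Fixed point.
Alice's winning region = {E, G, H, I, J, L, M}.

E, G, H, I, J, L, M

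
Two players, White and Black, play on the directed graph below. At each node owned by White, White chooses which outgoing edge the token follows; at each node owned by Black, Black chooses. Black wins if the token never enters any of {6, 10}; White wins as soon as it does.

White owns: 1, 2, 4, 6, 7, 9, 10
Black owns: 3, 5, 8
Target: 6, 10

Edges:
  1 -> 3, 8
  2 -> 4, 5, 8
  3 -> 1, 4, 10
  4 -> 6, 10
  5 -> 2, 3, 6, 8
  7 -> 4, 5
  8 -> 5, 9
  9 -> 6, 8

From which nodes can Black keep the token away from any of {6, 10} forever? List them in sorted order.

A0 = {6, 10}
A1: add {4, 9} — 4 (White) has 4→6; 9 (White) has 9→6.
A2: add {2, 7} — 2 (White) has 2→4; 7 (White) has 7→4.
A3 = A2; e.g. 1 (White) has no edge into A2. Fixed point.
White's attractor = {2, 4, 6, 7, 9, 10}; Black avoids the target exactly from the complement.

1, 3, 5, 8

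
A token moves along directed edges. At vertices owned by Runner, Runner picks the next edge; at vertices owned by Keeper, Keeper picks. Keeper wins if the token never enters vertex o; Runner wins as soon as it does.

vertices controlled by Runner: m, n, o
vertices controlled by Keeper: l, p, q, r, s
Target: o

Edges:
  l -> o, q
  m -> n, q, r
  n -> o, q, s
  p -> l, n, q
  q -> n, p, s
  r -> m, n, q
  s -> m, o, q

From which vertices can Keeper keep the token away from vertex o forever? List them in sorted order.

l, p, q, r, s

A0 = {o}
A1: add {n} — n (Runner) has n→o.
A2: add {m} — m (Runner) has m→n.
A3 = A2; e.g. l (Keeper) can still go to q. Fixed point.
Runner's attractor = {m, n, o}; Keeper avoids the target exactly from the complement.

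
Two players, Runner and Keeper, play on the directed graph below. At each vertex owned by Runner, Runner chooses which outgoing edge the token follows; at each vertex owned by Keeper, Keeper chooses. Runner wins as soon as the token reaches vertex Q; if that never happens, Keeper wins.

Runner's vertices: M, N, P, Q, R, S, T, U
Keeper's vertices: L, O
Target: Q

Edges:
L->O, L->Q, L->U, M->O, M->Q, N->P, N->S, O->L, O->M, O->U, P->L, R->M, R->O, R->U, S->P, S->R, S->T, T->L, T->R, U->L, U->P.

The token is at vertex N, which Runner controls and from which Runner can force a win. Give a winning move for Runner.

S

A0 = {Q}
A1: add {M} — M (Runner) has M→Q.
A2: add {R} — R (Runner) has R→M.
A3: add {S, T} — S (Runner) has S→R; T (Runner) has T→R.
A4: add {N} — N (Runner) has N→S.
A5 = A4; e.g. L (Keeper) can still go to O. Fixed point.
From N, successor S is in the attractor (rank 3); the other successor P is not.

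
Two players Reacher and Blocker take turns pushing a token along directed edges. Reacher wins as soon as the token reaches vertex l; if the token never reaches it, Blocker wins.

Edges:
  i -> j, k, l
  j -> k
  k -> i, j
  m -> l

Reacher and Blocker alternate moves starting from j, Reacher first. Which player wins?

Blocker

Track states (vertex, player-to-move).
A0 = {(l,Reacher), (l,Blocker)}
A1: add {(i,Reacher), (m,Reacher), (m,Blocker)}.
A2 = A1; e.g. (i,Blocker) stays out. (j,Reacher) never enters ⇒ Blocker avoids the target.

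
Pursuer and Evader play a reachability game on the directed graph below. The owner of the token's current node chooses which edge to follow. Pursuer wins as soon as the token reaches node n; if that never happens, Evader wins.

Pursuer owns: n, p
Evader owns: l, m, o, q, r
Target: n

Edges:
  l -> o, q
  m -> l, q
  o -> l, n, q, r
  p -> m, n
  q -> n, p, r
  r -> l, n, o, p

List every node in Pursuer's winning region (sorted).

A0 = {n}
A1: add {p} — p (Pursuer) has p→n.
A2 = A1; e.g. l (Evader) can still go to o. Fixed point.
Pursuer's winning region = {n, p}.

n, p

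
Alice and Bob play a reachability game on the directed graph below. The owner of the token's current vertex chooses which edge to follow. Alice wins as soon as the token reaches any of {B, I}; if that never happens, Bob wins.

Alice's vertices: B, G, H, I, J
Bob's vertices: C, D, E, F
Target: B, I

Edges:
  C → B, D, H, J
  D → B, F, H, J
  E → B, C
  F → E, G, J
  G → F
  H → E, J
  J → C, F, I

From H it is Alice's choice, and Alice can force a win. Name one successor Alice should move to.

J

A0 = {B, I}
A1: add {J} — J (Alice) has J→I.
A2: add {H} — H (Alice) has H→J.
A3 = A2; e.g. C (Bob) can still go to D. Fixed point.
From H, successor J is in the attractor (rank 1); the other successor E is not.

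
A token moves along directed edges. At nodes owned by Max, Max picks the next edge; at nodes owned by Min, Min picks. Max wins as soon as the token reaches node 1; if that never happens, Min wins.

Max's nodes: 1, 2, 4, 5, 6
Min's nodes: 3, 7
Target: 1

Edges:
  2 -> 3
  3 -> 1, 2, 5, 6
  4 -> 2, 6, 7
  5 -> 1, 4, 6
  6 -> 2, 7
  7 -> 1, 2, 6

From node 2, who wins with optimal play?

A0 = {1}
A1: add {5} — 5 (Max) has 5→1.
A2 = A1; e.g. 2 (Max) has no edge into A1. Fixed point.
2 never enters the attractor, so Min can avoid the target forever.

Min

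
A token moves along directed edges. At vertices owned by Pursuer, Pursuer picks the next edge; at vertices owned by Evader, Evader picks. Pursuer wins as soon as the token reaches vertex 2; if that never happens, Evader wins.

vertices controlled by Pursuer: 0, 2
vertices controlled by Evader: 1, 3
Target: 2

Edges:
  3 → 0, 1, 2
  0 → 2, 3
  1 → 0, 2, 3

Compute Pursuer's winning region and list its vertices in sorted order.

0, 2

A0 = {2}
A1: add {0} — 0 (Pursuer) has 0→2.
A2 = A1; e.g. 1 (Evader) can still go to 3. Fixed point.
Pursuer's winning region = {0, 2}.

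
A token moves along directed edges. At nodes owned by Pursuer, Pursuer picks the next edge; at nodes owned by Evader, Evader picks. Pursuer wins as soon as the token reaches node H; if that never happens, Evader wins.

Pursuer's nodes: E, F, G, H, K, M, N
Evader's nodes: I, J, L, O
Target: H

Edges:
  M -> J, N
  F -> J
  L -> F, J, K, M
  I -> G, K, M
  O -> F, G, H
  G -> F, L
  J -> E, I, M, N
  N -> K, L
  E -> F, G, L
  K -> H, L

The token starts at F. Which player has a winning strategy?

Evader

A0 = {H}
A1: add {K} — K (Pursuer) has K→H.
A2: add {N} — N (Pursuer) has N→K.
A3: add {M} — M (Pursuer) has M→N.
A4 = A3; e.g. E (Pursuer) has no edge into A3. Fixed point.
F never enters the attractor, so Evader can avoid the target forever.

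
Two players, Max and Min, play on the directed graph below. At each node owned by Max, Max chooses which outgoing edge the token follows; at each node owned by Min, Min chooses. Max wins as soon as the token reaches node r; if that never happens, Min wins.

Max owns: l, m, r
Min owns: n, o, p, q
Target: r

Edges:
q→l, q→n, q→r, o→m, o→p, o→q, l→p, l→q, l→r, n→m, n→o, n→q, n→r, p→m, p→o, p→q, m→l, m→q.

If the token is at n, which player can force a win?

Min

A0 = {r}
A1: add {l} — l (Max) has l→r.
A2: add {m} — m (Max) has m→l.
A3 = A2; e.g. n (Min) can still go to o. Fixed point.
n never enters the attractor, so Min can avoid the target forever.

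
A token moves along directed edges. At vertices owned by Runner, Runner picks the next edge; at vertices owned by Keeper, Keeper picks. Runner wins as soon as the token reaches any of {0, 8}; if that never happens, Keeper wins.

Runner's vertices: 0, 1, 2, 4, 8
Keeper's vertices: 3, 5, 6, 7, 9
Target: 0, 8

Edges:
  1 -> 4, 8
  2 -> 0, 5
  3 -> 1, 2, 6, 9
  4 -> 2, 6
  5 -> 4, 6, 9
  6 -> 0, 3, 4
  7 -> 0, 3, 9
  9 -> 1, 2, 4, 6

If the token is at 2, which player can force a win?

A0 = {0, 8}
A1: add {1, 2} — 1 (Runner) has 1→8; 2 (Runner) has 2→0.
2 ∈ A1, so Runner can force the target.

Runner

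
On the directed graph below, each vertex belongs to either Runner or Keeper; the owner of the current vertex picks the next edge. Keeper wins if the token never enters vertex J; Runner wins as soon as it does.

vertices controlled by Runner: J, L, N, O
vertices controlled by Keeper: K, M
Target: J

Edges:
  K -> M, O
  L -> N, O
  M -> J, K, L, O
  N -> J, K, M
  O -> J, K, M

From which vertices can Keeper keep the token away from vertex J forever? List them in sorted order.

K, M

A0 = {J}
A1: add {N, O} — N (Runner) has N→J; O (Runner) has O→J.
A2: add {L} — L (Runner) has L→N.
A3 = A2; e.g. K (Keeper) can still go to M. Fixed point.
Runner's attractor = {J, L, N, O}; Keeper avoids the target exactly from the complement.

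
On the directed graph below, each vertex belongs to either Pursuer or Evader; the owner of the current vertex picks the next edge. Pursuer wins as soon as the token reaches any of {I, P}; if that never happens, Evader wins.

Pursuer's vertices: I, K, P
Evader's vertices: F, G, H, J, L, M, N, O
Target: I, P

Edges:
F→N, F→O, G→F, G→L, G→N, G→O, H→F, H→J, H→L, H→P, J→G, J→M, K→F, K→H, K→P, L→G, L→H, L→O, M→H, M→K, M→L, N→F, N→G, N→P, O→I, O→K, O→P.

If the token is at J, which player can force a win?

Evader

A0 = {I, P}
A1: add {K} — K (Pursuer) has K→P.
A2: add {O} — O (Evader): all of {I, K, P} already in.
A3 = A2; e.g. F (Evader) can still go to N. Fixed point.
J never enters the attractor, so Evader can avoid the target forever.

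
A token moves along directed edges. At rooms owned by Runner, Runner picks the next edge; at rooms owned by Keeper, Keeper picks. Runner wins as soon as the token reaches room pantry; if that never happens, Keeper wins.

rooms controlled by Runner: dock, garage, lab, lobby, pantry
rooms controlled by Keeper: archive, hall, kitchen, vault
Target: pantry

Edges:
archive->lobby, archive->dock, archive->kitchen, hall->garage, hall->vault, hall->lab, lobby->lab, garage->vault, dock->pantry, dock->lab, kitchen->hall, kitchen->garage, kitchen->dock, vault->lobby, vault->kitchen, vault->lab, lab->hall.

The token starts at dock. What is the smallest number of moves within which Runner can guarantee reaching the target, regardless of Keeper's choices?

A0 = {pantry}
A1: add {dock} — dock (Runner) has dock→pantry.
A2 = A1; e.g. archive (Keeper) can still go to lobby. Fixed point.
dock enters the attractor at level 1, so Runner can force the target in 1 move from there.

1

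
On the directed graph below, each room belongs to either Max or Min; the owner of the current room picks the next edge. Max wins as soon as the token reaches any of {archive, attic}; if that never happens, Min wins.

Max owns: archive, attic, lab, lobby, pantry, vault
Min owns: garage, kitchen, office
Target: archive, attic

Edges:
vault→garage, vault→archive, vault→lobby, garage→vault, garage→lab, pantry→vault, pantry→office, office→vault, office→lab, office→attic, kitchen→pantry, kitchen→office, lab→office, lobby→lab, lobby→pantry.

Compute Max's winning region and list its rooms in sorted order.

A0 = {archive, attic}
A1: add {vault} — vault (Max) has vault→archive.
A2: add {pantry} — pantry (Max) has pantry→vault.
A3: add {lobby} — lobby (Max) has lobby→pantry.
A4 = A3; e.g. garage (Min) can still go to lab. Fixed point.
Max's winning region = {archive, attic, lobby, pantry, vault}.

archive, attic, lobby, pantry, vault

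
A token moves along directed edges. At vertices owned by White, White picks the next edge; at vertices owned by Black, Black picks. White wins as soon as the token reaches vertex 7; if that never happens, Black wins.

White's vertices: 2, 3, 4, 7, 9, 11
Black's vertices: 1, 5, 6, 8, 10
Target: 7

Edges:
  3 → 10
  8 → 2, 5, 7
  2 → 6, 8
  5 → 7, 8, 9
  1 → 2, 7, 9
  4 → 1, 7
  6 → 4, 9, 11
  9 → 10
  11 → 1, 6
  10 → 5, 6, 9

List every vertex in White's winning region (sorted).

4, 7

A0 = {7}
A1: add {4} — 4 (White) has 4→7.
A2 = A1; e.g. 1 (Black) can still go to 2. Fixed point.
White's winning region = {4, 7}.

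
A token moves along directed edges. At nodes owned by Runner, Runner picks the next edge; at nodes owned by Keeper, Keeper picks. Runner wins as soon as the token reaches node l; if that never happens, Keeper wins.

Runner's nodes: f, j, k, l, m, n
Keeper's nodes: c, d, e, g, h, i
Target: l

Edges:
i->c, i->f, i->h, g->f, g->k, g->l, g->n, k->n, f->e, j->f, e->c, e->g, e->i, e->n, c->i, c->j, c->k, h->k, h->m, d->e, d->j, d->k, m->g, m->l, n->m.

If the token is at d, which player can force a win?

Keeper

A0 = {l}
A1: add {m} — m (Runner) has m→l.
A2: add {n} — n (Runner) has n→m.
A3: add {k} — k (Runner) has k→n.
A4: add {h} — h (Keeper): all of {k, m} already in.
A5 = A4; e.g. c (Keeper) can still go to i. Fixed point.
d never enters the attractor, so Keeper can avoid the target forever.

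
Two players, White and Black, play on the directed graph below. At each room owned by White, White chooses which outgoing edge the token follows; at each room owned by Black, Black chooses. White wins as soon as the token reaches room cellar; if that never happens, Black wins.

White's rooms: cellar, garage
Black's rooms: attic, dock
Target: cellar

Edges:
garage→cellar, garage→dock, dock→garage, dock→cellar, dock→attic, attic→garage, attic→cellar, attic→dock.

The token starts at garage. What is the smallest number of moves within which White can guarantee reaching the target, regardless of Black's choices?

1

A0 = {cellar}
A1: add {garage} — garage (White) has garage→cellar.
A2 = A1; e.g. dock (Black) can still go to attic. Fixed point.
garage enters the attractor at level 1, so White can force the target in 1 move from there.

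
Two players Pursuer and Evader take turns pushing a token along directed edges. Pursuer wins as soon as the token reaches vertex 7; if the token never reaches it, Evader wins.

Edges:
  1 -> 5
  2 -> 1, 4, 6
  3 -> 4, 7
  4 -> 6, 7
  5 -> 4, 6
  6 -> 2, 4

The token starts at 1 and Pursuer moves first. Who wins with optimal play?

Track states (vertex, player-to-move).
A0 = {(7,Pursuer), (7,Evader)}
A1: add {(3,Pursuer), (4,Pursuer)}.
A2: add {(3,Evader)}.
A3 = A2; e.g. (1,Pursuer) stays out. (1,Pursuer) never enters ⇒ Evader avoids the target.

Evader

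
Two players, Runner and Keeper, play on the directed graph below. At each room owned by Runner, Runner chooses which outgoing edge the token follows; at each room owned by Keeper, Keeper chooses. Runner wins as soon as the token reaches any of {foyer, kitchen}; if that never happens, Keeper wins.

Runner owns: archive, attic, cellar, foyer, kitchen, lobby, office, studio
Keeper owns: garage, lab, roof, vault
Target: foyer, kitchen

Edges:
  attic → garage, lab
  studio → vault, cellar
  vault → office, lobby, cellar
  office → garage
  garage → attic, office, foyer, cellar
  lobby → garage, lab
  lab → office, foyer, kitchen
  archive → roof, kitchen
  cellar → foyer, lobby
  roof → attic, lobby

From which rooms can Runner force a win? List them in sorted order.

archive, cellar, foyer, kitchen, studio

A0 = {foyer, kitchen}
A1: add {archive, cellar} — archive (Runner) has archive→kitchen; cellar (Runner) has cellar→foyer.
A2: add {studio} — studio (Runner) has studio→cellar.
A3 = A2; e.g. attic (Runner) has no edge into A2. Fixed point.
Runner's winning region = {archive, cellar, foyer, kitchen, studio}.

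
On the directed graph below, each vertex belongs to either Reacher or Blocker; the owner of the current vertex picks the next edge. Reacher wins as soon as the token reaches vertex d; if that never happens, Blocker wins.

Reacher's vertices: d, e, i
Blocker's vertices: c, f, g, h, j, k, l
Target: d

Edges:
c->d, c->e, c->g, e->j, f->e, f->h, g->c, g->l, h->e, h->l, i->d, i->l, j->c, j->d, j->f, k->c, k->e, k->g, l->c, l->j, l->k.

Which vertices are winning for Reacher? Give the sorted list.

d, i

A0 = {d}
A1: add {i} — i (Reacher) has i→d.
A2 = A1; e.g. c (Blocker) can still go to e. Fixed point.
Reacher's winning region = {d, i}.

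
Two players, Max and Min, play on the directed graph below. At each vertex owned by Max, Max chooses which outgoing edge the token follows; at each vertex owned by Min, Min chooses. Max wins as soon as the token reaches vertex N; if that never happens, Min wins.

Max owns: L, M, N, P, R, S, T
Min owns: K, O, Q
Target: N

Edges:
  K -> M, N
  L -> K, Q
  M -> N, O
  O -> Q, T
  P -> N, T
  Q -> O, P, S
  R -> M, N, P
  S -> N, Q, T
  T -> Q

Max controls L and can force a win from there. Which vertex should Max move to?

K

A0 = {N}
A1: add {M, P, R, S} — M (Max) has M→N; P (Max) has P→N; R (Max) has R→N; S (Max) has S→N.
A2: add {K} — K (Min): all of {M, N} already in.
A3: add {L} — L (Max) has L→K.
A4 = A3; e.g. O (Min) can still go to Q. Fixed point.
From L, successor K is in the attractor (rank 2); the other successor Q is not.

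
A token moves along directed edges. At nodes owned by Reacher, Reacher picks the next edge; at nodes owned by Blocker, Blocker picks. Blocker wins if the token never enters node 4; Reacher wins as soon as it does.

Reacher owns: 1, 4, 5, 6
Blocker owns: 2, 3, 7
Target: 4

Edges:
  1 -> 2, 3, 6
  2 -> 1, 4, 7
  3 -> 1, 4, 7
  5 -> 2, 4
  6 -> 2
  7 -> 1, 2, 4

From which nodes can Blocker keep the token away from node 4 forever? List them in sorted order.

A0 = {4}
A1: add {5} — 5 (Reacher) has 5→4.
A2 = A1; e.g. 1 (Reacher) has no edge into A1. Fixed point.
Reacher's attractor = {4, 5}; Blocker avoids the target exactly from the complement.

1, 2, 3, 6, 7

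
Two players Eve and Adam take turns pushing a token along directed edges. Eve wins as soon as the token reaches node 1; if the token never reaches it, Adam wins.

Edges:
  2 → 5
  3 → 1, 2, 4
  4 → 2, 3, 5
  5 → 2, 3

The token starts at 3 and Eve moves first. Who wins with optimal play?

Track states (vertex, player-to-move).
A0 = {(1,Eve), (1,Adam)}
A1: add {(3,Eve)}.
(3,Eve) ∈ A1 ⇒ Eve forces the target.

Eve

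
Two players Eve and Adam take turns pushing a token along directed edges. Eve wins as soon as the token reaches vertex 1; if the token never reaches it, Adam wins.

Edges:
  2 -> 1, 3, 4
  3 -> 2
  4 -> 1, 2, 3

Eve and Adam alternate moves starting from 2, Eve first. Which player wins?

Eve

Track states (vertex, player-to-move).
A0 = {(1,Eve), (1,Adam)}
A1: add {(2,Eve), (4,Eve)}.
(2,Eve) ∈ A1 ⇒ Eve forces the target.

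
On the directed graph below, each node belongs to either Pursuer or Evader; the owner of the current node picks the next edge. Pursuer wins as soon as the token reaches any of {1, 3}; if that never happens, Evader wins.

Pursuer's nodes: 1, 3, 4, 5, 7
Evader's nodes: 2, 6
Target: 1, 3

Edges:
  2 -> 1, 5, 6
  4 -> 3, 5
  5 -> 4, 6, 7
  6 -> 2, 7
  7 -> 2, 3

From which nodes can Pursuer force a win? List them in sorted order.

A0 = {1, 3}
A1: add {4, 7} — 4 (Pursuer) has 4→3; 7 (Pursuer) has 7→3.
A2: add {5} — 5 (Pursuer) has 5→4.
A3 = A2; e.g. 2 (Evader) can still go to 6. Fixed point.
Pursuer's winning region = {1, 3, 4, 5, 7}.

1, 3, 4, 5, 7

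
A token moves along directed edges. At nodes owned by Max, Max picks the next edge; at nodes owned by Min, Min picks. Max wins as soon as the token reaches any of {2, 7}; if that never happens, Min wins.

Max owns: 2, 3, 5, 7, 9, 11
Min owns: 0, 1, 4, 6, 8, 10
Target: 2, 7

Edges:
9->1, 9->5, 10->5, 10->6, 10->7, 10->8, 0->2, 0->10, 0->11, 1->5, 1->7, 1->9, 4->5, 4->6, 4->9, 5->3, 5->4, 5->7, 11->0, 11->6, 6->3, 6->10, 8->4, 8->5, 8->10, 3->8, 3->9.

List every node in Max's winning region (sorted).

1, 2, 3, 5, 7, 9

A0 = {2, 7}
A1: add {5} — 5 (Max) has 5→7.
A2: add {9} — 9 (Max) has 9→5.
A3: add {1, 3} — 1 (Min): all of {5, 7, 9} already in; 3 (Max) has 3→9.
A4 = A3; e.g. 0 (Min) can still go to 10. Fixed point.
Max's winning region = {1, 2, 3, 5, 7, 9}.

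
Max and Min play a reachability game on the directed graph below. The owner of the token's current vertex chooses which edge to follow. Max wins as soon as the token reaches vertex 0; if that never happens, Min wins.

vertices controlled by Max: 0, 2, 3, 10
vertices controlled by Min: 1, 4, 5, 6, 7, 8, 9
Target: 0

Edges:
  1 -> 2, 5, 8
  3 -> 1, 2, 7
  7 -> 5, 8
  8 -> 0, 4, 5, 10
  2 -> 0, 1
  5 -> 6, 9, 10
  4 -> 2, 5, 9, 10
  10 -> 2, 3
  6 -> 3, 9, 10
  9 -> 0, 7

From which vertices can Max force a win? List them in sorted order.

0, 2, 3, 10

A0 = {0}
A1: add {2} — 2 (Max) has 2→0.
A2: add {3, 10} — 3 (Max) has 3→2; 10 (Max) has 10→2.
A3 = A2; e.g. 1 (Min) can still go to 5. Fixed point.
Max's winning region = {0, 2, 3, 10}.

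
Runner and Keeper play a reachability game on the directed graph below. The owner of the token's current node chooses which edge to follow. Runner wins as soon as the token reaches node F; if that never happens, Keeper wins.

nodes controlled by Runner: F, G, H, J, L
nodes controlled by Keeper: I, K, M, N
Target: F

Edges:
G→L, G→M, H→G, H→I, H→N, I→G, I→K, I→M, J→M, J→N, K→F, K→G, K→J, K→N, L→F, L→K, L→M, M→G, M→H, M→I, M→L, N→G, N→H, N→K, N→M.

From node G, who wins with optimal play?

Runner

A0 = {F}
A1: add {L} — L (Runner) has L→F.
A2: add {G} — G (Runner) has G→L.
G ∈ A2, so Runner can force the target.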